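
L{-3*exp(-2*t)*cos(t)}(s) 3*(-s - 2)/((s + 2)^2 + 1)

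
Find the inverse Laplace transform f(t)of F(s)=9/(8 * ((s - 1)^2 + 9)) 3 * exp(t) * sin(3 * t)/8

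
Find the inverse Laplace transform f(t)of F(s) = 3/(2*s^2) 3*t/2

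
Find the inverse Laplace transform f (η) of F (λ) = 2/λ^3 η^2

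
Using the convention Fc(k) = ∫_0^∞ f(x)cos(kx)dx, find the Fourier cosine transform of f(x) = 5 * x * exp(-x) 5 * (1 - k^2)/(k^2 + 1)^2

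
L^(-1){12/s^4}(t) 2*t^3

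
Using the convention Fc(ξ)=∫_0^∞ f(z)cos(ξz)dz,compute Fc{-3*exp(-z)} -3/(ξ^2 + 1)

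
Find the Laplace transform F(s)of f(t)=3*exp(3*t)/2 3/(2*(s - 3))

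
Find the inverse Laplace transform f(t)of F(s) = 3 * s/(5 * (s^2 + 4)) 3 * cos(2 * t)/5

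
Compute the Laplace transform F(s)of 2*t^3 12/s^4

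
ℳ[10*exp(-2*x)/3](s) 10*gamma(s)/(3*2^s)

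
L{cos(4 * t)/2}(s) s/(2 * (s^2 + 16))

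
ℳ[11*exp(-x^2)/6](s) 11*gamma(s/2)/12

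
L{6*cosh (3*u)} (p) 6*p/ (p^2 - 9)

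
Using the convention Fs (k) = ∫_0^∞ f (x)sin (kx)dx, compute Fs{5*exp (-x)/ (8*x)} 5*atan (k)/8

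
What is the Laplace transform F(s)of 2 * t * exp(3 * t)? 2/(s - 3)^2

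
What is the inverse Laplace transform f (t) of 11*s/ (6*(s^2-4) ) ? 11*cosh (2*t) /6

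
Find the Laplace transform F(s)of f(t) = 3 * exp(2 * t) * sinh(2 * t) 6/(s * (s - 4))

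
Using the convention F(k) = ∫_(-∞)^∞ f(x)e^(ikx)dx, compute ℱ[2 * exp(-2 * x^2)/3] sqrt(2) * sqrt(pi) * exp(-k^2/8)/3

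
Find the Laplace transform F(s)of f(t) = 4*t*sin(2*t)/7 16*s/(7*(s^2 + 4)^2)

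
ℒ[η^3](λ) 6/λ^4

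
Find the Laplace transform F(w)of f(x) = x w^(-2)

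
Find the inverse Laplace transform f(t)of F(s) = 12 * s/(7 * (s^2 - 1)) 12 * cosh(t)/7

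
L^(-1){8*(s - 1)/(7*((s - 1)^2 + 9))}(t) 8*exp(t)*cos(3*t)/7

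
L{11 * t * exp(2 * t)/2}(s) 11/(2 * (s - 2)^2)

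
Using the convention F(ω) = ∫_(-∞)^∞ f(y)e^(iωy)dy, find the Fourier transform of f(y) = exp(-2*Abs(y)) 4/(ω^2+4)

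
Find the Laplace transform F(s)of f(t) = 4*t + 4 4/s + 4/s^2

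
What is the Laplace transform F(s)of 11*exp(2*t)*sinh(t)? 11/((s - 2)^2 - 1)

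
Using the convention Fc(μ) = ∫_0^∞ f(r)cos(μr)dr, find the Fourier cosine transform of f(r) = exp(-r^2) sqrt(pi)*exp(-μ^2/4)/2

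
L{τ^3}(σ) 6/σ^4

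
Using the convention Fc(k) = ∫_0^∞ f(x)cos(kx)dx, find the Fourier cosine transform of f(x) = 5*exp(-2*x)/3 10/(3*(k^2 + 4))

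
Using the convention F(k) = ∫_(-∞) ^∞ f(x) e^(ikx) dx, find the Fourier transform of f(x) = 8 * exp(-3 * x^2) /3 8 * sqrt(3) * sqrt(pi) * exp(-k^2/12) /9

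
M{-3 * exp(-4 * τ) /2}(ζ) -3 * gamma(ζ) /(2 * 2^(2 * ζ) ) 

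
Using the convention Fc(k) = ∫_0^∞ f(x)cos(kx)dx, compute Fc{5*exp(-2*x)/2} 5/(k^2 + 4)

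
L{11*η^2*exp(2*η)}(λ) 22/(λ - 2)^3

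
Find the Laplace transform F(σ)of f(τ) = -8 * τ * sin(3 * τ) -48 * σ/(σ^2 + 9)^2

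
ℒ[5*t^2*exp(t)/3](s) 10/(3*(s - 1)^3)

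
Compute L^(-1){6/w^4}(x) x^3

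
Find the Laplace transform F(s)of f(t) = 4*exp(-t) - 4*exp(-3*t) 4/(s + 1) - 4/(s + 3)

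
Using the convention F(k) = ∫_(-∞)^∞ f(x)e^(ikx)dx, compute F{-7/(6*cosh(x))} -7*pi/(6*cosh(pi*k/2))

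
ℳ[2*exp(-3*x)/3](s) 2*gamma(s)/(3*3^s)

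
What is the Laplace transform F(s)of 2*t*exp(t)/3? 2/(3*(s - 1)^2)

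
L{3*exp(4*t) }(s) 3/(s - 4) 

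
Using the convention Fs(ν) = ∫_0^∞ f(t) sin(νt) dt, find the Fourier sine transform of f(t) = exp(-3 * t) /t atan(ν/3) 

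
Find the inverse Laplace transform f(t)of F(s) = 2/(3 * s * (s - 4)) exp(2 * t) * sinh(2 * t)/3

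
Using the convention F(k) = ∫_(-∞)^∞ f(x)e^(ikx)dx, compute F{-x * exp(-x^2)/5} -I * sqrt(pi) * k * exp(-k^2/4)/10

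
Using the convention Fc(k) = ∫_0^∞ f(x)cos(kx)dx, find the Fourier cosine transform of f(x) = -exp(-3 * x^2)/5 -sqrt(3) * sqrt(pi) * exp(-k^2/12)/30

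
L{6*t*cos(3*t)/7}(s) 6*(s^2 - 9)/(7*(s^2 + 9)^2)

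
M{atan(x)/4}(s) -pi*sec(pi*s/2)/(8*s)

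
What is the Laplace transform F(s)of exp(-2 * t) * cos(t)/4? (s + 2)/(4 * ((s + 2)^2 + 1))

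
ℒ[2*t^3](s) 12/s^4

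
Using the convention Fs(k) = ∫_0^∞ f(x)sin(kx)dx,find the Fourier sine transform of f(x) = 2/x pi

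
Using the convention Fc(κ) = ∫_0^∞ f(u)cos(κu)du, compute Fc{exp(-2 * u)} 2/(κ^2+4)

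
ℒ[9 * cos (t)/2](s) 9 * s/ (2 * (s^2 + 1))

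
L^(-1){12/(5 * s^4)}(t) 2 * t^3/5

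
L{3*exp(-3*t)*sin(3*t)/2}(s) 9/(2*((s + 3)^2 + 9))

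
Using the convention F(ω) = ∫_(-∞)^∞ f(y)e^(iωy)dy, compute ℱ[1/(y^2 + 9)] pi * exp(-3 * Abs(ω))/3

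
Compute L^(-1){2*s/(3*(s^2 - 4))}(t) 2*cosh(2*t)/3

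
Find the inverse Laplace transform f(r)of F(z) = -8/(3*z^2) -8*r/3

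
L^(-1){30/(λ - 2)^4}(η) 5 * η^3 * exp(2 * η)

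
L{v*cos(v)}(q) (q^2 - 1)/(q^2 + 1)^2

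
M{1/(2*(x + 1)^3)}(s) pi*(s - 2)*(s - 1)/(4*sin(pi*s))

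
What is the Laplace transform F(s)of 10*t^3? 60/s^4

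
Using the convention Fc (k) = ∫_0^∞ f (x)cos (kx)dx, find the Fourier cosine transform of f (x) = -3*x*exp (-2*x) 3*(k^2 - 4)/ (k^2+4)^2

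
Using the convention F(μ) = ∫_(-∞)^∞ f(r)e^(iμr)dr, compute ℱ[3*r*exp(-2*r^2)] 3*sqrt(2)*I*sqrt(pi)*μ*exp(-μ^2/8)/8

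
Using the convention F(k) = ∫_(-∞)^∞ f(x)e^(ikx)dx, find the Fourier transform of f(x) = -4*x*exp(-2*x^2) -sqrt(2)*I*sqrt(pi)*k*exp(-k^2/8)/2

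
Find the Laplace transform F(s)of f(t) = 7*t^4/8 21/s^5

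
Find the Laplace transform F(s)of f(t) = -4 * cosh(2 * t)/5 -4 * s/(5 * s^2-20)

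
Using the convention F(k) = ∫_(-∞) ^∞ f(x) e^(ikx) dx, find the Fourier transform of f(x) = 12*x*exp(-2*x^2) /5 3*sqrt(2)*I*sqrt(pi)*k*exp(-k^2/8) /10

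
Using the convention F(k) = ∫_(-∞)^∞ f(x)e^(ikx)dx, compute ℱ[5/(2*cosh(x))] 5*pi/(2*cosh(pi*k/2))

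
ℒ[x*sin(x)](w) 2*w/(w^2 + 1)^2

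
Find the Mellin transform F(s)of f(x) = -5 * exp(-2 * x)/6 -5 * gamma(s)/(6 * 2^s)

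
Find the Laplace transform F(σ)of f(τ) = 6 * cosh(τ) 6 * σ/(σ^2 - 1)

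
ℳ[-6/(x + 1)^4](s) -gamma(s) * gamma(4 - s)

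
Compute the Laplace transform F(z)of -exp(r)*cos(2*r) (1 - z)/((z - 1)^2+4)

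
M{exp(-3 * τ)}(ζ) gamma(ζ)/3^ζ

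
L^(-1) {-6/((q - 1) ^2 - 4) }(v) -3*exp(v)*sinh(2*v) 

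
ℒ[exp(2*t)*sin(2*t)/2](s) 1/((s - 2)^2 + 4)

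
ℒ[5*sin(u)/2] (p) 5/(2*(p^2 + 1))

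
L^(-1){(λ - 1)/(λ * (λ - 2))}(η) exp(η) * cosh(η)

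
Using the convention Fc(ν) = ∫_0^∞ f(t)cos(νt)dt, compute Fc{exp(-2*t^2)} sqrt(2)*sqrt(pi)*exp(-ν^2/8)/4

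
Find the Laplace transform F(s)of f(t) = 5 5/s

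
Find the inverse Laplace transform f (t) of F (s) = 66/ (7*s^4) 11*t^3/7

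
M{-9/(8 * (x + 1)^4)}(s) 3 * pi * (s - 3) * (s - 2) * (s - 1)/(16 * sin(pi * s))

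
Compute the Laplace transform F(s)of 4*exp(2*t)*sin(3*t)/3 4/((s - 2)^2+9)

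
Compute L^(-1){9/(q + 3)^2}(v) 9*v*exp(-3*v)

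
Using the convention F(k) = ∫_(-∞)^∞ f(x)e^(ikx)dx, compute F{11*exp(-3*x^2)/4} 11*sqrt(3)*sqrt(pi)*exp(-k^2/12)/12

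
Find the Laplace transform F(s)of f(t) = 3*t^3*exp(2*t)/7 18/(7*(s - 2)^4)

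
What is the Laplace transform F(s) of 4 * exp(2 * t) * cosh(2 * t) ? 4 * (s - 2) /(s * (s - 4) ) 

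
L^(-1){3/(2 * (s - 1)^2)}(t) 3 * t * exp(t)/2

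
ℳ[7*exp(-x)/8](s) 7*gamma(s)/8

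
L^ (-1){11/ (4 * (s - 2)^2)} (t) 11 * t * exp (2 * t)/4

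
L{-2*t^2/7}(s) -4/(7*s^3)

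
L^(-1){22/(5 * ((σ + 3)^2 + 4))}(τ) 11 * exp(-3 * τ) * sin(2 * τ)/5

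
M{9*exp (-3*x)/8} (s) 3^ (2 - s)*gamma (s)/8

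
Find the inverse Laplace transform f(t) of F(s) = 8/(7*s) 8/7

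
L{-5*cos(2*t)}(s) -5*s/(s^2 + 4)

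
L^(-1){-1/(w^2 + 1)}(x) -sin(x)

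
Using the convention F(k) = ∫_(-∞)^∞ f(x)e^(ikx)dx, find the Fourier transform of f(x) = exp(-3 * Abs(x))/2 3/(k^2 + 9)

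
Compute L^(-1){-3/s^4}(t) -t^3/2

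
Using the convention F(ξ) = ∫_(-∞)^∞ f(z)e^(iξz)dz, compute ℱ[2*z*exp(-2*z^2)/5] sqrt(2)*I*sqrt(pi)*ξ*exp(-ξ^2/8)/20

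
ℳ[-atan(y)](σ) pi * sec(pi * σ/2)/(2 * σ)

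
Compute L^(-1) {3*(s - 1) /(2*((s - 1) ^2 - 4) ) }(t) 3*exp(t)*cosh(2*t) /2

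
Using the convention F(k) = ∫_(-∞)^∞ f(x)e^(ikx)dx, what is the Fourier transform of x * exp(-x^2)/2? I * sqrt(pi) * k * exp(-k^2/4)/4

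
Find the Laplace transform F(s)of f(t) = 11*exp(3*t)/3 11/(3*(s - 3))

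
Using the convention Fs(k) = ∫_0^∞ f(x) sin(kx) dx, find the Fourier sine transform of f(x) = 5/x 5*pi/2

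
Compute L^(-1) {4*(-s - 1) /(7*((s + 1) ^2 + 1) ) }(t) -4*exp(-t)*cos(t) /7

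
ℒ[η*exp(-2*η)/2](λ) 1/(2*(λ + 2)^2)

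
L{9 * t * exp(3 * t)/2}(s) 9/(2 * (s - 3)^2)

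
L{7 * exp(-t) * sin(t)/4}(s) 7/(4 * ((s + 1)^2 + 1))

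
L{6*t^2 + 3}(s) 12/s^3 + 3/s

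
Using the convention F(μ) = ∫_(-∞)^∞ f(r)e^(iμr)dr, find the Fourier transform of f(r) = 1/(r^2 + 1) pi*exp(-Abs(μ))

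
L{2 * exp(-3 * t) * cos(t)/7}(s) 2 * (s+3)/(7 * ((s+3)^2+1))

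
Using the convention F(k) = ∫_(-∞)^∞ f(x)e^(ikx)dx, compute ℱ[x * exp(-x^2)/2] I * sqrt(pi) * k * exp(-k^2/4)/4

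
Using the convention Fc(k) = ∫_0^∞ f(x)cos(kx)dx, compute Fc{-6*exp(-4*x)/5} -24/(5*k^2 + 80)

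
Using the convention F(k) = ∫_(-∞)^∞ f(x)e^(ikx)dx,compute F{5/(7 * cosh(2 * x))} 5 * pi/(14 * cosh(pi * k/4))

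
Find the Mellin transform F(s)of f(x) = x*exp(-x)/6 gamma(s + 1)/6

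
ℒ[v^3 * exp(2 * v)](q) 6/(q - 2)^4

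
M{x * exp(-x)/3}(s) gamma(s + 1)/3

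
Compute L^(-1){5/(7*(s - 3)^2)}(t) 5*t*exp(3*t)/7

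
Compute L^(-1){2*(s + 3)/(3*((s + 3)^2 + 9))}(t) 2*exp(-3*t)*cos(3*t)/3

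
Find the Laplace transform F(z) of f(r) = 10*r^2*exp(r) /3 20/(3*(z - 1) ^3) 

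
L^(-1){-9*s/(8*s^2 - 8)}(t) -9*cosh(t)/8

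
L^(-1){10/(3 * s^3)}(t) 5 * t^2/3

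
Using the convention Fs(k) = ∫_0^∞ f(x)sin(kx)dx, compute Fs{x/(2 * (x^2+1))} pi * exp(-k)/4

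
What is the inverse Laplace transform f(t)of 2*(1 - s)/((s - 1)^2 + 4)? -2*exp(t)*cos(2*t)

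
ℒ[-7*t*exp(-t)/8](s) -7/(8*(s+1)^2)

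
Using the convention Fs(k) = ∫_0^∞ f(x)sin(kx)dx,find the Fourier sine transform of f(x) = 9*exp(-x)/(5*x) 9*atan(k)/5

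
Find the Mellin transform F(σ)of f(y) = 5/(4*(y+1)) 5*pi*csc(pi*σ)/4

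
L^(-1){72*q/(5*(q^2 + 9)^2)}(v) 12*v*sin(3*v)/5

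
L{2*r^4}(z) 48/z^5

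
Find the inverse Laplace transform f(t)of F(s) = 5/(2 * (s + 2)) 5 * exp(-2 * t)/2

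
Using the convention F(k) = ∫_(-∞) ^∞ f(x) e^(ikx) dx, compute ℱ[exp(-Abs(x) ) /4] 1/(2*(k^2 + 1) ) 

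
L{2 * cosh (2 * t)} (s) 2 * s/ (s^2 - 4)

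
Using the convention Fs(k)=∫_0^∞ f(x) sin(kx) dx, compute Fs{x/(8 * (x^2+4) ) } pi * exp(-2 * k) /16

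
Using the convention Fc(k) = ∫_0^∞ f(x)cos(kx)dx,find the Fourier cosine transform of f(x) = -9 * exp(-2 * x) -18/(k^2 + 4)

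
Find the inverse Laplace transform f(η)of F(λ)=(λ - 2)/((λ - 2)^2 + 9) exp(2*η)*cos(3*η)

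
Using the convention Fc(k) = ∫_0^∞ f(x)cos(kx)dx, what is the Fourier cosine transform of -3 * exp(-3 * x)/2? -9/(2 * k^2 + 18)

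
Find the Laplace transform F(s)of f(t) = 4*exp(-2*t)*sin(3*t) 12/((s + 2)^2 + 9)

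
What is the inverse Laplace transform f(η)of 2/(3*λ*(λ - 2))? 2*exp(η)*sinh(η)/3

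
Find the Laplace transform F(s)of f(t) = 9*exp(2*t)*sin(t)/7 9/(7*((s - 2)^2 + 1))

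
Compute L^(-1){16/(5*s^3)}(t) 8*t^2/5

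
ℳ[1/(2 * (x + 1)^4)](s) gamma(s) * gamma(4 - s)/12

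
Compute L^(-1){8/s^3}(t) 4*t^2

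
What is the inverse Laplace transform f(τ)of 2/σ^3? τ^2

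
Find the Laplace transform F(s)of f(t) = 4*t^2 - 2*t 8/s^3 - 2/s^2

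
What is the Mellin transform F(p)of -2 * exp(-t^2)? -gamma(p/2)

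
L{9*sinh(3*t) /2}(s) 27/(2*(s^2 - 9) ) 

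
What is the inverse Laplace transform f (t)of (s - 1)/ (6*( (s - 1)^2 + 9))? exp (t)*cos (3*t)/6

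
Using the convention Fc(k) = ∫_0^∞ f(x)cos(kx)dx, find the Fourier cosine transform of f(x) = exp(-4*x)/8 1/(2*(k^2 + 16))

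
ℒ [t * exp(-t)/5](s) 1/(5 * (s + 1)^2)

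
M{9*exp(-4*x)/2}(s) 9*gamma(s)/(2*2^(2*s))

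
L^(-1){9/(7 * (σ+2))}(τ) 9 * exp(-2 * τ)/7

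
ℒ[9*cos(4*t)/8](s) 9*s/(8*(s^2+16))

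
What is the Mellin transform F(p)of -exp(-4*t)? -gamma(p)/4^p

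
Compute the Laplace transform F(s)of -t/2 -1/(2*s^2)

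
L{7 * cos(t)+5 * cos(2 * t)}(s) 7 * s/(s^2+1)+5 * s/(s^2+4)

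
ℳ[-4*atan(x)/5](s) 2*pi*sec(pi*s/2)/(5*s)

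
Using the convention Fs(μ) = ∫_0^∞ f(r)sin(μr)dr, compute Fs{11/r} 11*pi/2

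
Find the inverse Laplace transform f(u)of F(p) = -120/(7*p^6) -u^5/7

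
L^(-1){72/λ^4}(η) 12*η^3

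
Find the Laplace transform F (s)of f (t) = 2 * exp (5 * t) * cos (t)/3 2 * (s - 5)/ (3 * ( (s - 5)^2 + 1))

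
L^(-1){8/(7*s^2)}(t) 8*t/7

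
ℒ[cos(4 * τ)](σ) σ/(σ^2 + 16)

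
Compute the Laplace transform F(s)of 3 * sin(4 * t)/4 3/(s^2 + 16)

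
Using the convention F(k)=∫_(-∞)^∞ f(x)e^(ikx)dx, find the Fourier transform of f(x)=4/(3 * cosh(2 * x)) 2 * pi/(3 * cosh(pi * k/4))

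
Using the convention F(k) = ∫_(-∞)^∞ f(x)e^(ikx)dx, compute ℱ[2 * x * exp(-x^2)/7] I * sqrt(pi) * k * exp(-k^2/4)/7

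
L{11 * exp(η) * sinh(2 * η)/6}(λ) 11/(3 * ((λ - 1)^2 - 4))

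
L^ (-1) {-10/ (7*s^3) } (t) -5*t^2/7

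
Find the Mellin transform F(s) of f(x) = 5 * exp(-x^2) 5 * gamma(s/2) /2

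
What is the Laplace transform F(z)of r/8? 1/(8*z^2)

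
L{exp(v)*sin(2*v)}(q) 2/((q - 1)^2 + 4)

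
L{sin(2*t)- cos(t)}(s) 2/(s^2 + 4)- s/(s^2 + 1)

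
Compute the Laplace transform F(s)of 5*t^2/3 10/(3*s^3)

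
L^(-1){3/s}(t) 3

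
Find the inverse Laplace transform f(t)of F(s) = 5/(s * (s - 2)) 5 * exp(t) * sinh(t)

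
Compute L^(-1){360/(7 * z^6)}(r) 3 * r^5/7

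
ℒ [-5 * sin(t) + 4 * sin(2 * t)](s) 8/(s^2 + 4) - 5/(s^2 + 1)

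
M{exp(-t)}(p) gamma(p)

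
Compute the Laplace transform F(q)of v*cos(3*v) (q^2 - 9)/(q^2 + 9)^2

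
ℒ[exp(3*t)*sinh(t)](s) 1/((s - 3)^2 - 1)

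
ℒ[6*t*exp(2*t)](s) 6/(s - 2)^2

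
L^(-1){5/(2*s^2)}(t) 5*t/2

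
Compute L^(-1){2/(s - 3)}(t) 2*exp(3*t)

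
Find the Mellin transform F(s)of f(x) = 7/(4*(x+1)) 7*pi*csc(pi*s)/4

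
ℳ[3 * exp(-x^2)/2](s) 3 * gamma(s/2)/4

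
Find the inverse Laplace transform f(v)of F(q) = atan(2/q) sin(2*v)/v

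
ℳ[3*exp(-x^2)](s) 3*gamma(s/2)/2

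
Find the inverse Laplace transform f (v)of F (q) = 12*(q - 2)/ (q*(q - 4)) 12*exp (2*v)*cosh (2*v)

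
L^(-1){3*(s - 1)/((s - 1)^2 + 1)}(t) 3*exp(t)*cos(t)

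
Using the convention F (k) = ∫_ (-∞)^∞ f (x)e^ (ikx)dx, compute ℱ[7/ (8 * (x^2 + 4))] 7 * pi * exp (-2 * Abs (k))/16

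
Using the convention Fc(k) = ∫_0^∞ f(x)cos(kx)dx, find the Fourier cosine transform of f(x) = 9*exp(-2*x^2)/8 9*sqrt(2)*sqrt(pi)*exp(-k^2/8)/32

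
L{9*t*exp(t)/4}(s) 9/(4*(s - 1)^2)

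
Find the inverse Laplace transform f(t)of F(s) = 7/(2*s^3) 7*t^2/4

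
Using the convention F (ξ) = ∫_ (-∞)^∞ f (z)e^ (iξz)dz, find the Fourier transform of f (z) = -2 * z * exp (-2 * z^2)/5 -sqrt (2) * I * sqrt (pi) * ξ * exp (-ξ^2/8)/20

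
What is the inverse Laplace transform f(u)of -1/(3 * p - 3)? -exp(u)/3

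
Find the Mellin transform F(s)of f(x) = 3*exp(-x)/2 3*gamma(s)/2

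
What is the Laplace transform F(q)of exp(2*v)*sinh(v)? 1/((q - 2)^2 - 1)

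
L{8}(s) 8/s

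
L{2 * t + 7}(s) 7/s + 2/s^2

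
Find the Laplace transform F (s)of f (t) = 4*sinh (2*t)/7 8/ (7*(s^2 - 4))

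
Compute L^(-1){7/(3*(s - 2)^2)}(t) 7*t*exp(2*t)/3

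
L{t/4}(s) 1/(4 * s^2) 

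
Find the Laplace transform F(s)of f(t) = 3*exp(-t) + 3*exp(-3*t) 3/(s + 1) + 3/(s + 3)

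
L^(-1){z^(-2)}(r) r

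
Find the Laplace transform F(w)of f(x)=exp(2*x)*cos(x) (w - 2)/((w - 2)^2 + 1)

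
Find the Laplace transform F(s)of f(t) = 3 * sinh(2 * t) 6/(s^2 - 4)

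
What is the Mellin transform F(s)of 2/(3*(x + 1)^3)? pi*(s - 2)*(s - 1)/(3*sin(pi*s))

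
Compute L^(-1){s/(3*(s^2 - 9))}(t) cosh(3*t)/3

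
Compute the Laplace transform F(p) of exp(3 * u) 1/(p - 3) 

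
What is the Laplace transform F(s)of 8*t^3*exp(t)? 48/(s - 1)^4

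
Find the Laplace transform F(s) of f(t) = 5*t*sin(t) 10*s/(s^2 + 1) ^2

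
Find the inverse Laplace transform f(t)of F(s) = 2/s 2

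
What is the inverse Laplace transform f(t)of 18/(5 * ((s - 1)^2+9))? 6 * exp(t) * sin(3 * t)/5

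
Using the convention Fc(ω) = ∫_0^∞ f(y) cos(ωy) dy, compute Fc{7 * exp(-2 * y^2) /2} 7 * sqrt(2) * sqrt(pi) * exp(-ω^2/8) /8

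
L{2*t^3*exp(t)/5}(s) 12/(5*(s - 1)^4)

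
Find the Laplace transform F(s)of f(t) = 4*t 4/s^2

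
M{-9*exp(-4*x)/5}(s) -9*gamma(s)/(5*4^s)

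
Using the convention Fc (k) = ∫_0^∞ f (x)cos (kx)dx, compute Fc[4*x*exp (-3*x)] 4*(9 - k^2)/ (k^2 + 9)^2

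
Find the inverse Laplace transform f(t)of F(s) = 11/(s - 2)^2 11 * t * exp(2 * t)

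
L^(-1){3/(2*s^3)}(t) 3*t^2/4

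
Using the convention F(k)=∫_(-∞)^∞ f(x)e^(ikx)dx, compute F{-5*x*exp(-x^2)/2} -5*I*sqrt(pi)*k*exp(-k^2/4)/4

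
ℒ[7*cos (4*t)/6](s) 7*s/ (6*(s^2+16))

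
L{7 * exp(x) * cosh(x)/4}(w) 7 * (w - 1)/(4 * w * (w - 2))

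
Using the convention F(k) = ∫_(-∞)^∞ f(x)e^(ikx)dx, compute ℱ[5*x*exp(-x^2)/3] 5*I*sqrt(pi)*k*exp(-k^2/4)/6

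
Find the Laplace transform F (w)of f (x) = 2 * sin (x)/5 2/ (5 * (w^2 + 1))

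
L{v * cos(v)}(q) (q^2 - 1)/(q^2 + 1)^2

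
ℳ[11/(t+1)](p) 11*pi*csc(pi*p)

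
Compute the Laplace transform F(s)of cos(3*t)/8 s/(8*(s^2 + 9))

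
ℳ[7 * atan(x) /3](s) -7 * pi * sec(pi * s/2) /(6 * s) 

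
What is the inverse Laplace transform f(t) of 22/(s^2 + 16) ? 11 * sin(4 * t) /2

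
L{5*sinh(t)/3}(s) 5/(3*(s^2 - 1))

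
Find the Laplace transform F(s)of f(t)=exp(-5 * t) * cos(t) (s+5)/((s+5)^2+1)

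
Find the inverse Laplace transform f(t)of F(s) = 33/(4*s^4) 11*t^3/8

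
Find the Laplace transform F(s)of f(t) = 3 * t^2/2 3/s^3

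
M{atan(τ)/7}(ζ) -pi * sec(pi * ζ/2)/(14 * ζ)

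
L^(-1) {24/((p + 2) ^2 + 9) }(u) 8*exp(-2*u)*sin(3*u) 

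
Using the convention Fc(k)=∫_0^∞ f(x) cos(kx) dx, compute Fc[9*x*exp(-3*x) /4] 9*(9 - k^2) /(4*(k^2 + 9) ^2) 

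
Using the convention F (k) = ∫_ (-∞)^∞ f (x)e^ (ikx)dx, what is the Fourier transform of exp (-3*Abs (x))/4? 3/ (2*(k^2 + 9))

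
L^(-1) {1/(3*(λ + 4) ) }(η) exp(-4*η) /3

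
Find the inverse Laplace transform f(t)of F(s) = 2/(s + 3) 2*exp(-3*t)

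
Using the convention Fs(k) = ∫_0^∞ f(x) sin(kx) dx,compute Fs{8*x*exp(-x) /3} 16*k/(3*(k^2 + 1) ^2) 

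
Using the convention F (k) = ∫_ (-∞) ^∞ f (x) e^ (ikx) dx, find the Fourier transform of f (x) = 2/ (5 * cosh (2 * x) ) pi/ (5 * cosh (pi * k/4) ) 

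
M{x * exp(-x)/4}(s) gamma(s+1)/4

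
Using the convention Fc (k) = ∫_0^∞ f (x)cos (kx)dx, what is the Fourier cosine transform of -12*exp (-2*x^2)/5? -3*sqrt (2)*sqrt (pi)*exp (-k^2/8)/5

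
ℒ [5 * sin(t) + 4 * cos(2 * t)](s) 4 * s/(s^2 + 4) + 5/(s^2 + 1) 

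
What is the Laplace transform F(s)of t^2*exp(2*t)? 2/(s - 2)^3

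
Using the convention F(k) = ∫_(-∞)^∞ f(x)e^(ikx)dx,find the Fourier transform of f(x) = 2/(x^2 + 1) 2*pi*exp(-Abs(k))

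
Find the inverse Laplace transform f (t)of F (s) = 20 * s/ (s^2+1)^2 10 * t * sin (t)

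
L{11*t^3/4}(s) 33/(2*s^4) 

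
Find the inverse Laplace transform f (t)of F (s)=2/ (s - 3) 2*exp (3*t)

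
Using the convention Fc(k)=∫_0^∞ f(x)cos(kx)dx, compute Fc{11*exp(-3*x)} 33/(k^2+9)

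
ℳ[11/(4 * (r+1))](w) 11 * pi * csc(pi * w)/4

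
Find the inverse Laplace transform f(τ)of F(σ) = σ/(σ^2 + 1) cos(τ)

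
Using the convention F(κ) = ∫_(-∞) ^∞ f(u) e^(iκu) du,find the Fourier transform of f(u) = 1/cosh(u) pi/cosh(pi * κ/2) 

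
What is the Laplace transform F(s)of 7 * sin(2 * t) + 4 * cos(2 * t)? 14/(s^2 + 4) + 4 * s/(s^2 + 4)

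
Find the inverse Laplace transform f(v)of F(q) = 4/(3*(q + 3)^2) 4*v*exp(-3*v)/3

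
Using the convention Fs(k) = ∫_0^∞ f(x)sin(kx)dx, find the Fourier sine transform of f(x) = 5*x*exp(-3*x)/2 15*k/(k^2 + 9)^2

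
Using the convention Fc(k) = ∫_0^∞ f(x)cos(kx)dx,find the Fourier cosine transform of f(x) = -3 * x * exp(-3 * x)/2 3 * (k^2 - 9)/(2 * (k^2+9)^2)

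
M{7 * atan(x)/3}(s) -7 * pi * sec(pi * s/2)/(6 * s)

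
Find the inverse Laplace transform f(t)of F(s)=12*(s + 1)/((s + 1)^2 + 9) 12*exp(-t)*cos(3*t)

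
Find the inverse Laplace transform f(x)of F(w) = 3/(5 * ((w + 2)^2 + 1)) 3 * exp(-2 * x) * sin(x)/5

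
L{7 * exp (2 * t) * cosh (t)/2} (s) 7 * (s - 2)/ (2 * ( (s - 2)^2-1))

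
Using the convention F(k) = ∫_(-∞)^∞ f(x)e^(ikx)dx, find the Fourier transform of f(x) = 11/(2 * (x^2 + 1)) 11 * pi * exp(-Abs(k))/2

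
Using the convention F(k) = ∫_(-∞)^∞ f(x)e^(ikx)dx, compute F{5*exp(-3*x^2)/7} 5*sqrt(3)*sqrt(pi)*exp(-k^2/12)/21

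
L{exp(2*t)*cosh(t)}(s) (s - 2)/((s - 2)^2 - 1)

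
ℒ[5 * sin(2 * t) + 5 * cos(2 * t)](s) 5 * s/(s^2 + 4) + 10/(s^2 + 4)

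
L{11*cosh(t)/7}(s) 11*s/(7*(s^2 - 1))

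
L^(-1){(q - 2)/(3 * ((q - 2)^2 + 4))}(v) exp(2 * v) * cos(2 * v)/3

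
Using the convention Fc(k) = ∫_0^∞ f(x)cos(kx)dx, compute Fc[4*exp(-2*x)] 8/(k^2 + 4)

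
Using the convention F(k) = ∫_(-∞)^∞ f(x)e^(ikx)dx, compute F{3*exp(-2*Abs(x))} 12/(k^2 + 4)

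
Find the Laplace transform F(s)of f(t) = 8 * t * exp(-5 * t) 8/(s + 5)^2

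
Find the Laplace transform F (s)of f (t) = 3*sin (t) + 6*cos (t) 6*s/ (s^2 + 1) + 3/ (s^2 + 1)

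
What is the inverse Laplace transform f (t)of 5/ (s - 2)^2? 5*t*exp (2*t)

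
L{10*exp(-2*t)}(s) 10/(s + 2)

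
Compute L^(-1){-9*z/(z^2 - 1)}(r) -9*cosh(r)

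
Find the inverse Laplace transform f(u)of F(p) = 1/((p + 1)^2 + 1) exp(-u)*sin(u)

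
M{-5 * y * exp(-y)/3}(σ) -5 * gamma(σ + 1)/3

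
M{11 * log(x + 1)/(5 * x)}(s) -11 * pi * csc(pi * s)/(5 * s - 5)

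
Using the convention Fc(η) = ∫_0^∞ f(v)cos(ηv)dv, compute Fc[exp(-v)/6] 1/(6*(η^2+1))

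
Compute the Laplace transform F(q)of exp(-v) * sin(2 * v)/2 1/((q + 1)^2 + 4)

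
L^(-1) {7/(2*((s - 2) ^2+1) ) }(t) 7*exp(2*t)*sin(t) /2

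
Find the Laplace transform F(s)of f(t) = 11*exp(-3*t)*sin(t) 11/((s + 3)^2 + 1)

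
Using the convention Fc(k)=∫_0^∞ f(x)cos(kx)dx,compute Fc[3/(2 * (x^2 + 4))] 3 * pi * exp(-2 * k)/8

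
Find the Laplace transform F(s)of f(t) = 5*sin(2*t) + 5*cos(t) 10/(s^2 + 4) + 5*s/(s^2 + 1)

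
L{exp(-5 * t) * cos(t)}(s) (s + 5)/((s + 5)^2 + 1)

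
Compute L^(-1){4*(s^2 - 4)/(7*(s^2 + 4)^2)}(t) 4*t*cos(2*t)/7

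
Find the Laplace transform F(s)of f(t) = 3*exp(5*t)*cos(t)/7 3*(s - 5)/(7*((s - 5)^2 + 1))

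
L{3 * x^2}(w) 6/w^3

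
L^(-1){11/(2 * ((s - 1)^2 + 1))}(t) 11 * exp(t) * sin(t)/2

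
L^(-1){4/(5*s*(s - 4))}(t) 2*exp(2*t)*sinh(2*t)/5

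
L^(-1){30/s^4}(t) 5*t^3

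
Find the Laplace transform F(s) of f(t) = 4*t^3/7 24/(7*s^4) 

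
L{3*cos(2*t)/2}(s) 3*s/(2*(s^2 + 4))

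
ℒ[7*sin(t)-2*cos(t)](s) 7/(s^2 + 1)-2*s/(s^2 + 1)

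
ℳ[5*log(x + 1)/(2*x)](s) -5*pi*csc(pi*s)/(2*s - 2)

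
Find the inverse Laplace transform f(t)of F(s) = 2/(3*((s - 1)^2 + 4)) exp(t)*sin(2*t)/3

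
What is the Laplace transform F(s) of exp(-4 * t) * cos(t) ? (s + 4) /((s + 4) ^2 + 1) 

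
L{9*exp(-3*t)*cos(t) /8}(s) 9*(s + 3) /(8*((s + 3) ^2 + 1) ) 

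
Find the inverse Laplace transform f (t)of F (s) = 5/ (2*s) 5/2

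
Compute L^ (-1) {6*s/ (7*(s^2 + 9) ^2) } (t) t*sin (3*t) /7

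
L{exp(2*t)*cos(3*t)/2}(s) (s - 2)/(2*((s - 2)^2 + 9))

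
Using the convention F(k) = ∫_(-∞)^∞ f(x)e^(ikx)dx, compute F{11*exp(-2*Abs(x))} 44/(k^2 + 4)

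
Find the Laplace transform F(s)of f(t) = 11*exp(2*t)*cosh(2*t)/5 11*(s - 2)/(5*s*(s - 4))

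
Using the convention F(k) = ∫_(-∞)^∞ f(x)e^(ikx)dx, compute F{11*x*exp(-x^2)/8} 11*I*sqrt(pi)*k*exp(-k^2/4)/16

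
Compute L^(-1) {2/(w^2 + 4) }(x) sin(2*x) 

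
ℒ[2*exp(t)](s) 2/(s - 1)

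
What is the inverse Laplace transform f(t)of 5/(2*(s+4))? 5*exp(-4*t)/2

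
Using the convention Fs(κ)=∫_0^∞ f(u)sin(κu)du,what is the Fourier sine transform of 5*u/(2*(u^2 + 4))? 5*pi*exp(-2*κ)/4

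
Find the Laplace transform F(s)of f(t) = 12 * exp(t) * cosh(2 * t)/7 12 * (s - 1)/(7 * ((s - 1)^2 - 4))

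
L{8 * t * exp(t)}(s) 8/(s - 1)^2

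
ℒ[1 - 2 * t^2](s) 1/s - 4/s^3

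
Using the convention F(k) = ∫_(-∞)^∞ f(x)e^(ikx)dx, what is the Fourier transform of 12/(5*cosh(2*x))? 6*pi/(5*cosh(pi*k/4))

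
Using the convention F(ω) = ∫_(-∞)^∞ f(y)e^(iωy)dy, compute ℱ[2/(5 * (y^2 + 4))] pi * exp(-2 * Abs(ω))/5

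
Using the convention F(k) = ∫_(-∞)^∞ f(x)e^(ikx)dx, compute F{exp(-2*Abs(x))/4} 1/(k^2 + 4)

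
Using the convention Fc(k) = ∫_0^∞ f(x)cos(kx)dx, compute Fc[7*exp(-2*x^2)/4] 7*sqrt(2)*sqrt(pi)*exp(-k^2/8)/16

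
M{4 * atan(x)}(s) -2 * pi * sec(pi * s/2)/s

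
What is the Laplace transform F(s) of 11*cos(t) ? 11*s/(s^2 + 1) 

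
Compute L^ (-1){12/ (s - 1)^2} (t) 12*t*exp (t)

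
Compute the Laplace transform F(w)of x w^(-2)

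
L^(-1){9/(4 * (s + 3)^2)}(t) 9 * t * exp(-3 * t)/4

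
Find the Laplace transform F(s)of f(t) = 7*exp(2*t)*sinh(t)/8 7/(8*((s - 2)^2-1))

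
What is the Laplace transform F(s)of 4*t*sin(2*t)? 16*s/(s^2+4)^2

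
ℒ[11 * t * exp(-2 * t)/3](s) 11/(3 * (s + 2)^2)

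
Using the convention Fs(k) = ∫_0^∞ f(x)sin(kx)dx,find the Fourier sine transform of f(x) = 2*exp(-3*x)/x 2*atan(k/3)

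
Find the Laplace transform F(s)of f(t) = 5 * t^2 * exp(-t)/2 5/(s+1)^3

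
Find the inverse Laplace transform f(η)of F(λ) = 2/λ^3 η^2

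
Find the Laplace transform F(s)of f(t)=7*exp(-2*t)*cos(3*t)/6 7*(s+2)/(6*((s+2)^2+9))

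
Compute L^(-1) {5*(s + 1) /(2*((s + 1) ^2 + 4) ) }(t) 5*exp(-t)*cos(2*t) /2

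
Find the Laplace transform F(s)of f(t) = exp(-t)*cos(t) (s+1)/((s+1)^2+1)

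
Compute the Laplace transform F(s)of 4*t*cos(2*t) 4*(s^2-4)/(s^2 + 4)^2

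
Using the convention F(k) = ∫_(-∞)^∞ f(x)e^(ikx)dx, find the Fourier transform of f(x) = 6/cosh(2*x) 3*pi/cosh(pi*k/4)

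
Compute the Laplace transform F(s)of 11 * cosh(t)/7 11 * s/(7 * (s^2 - 1))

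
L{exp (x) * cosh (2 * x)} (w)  (w - 1)/ ( (w - 1)^2 - 4)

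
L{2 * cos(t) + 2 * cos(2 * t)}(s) 2 * s/(s^2 + 4) + 2 * s/(s^2 + 1)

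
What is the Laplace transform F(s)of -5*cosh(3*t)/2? -5*s/(2*s^2 - 18)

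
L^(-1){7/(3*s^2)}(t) 7*t/3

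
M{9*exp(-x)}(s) 9*gamma(s)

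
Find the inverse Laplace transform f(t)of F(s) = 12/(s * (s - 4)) 6 * exp(2 * t) * sinh(2 * t)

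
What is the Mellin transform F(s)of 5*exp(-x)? 5*gamma(s)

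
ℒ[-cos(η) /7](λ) -λ/(7*λ^2+7) 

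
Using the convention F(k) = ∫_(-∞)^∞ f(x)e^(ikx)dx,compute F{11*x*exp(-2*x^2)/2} 11*sqrt(2)*I*sqrt(pi)*k*exp(-k^2/8)/16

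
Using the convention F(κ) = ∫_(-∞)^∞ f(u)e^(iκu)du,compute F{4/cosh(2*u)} 2*pi/cosh(pi*κ/4)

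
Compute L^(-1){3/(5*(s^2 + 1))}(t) 3*sin(t)/5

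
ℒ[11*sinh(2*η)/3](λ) 22/(3*(λ^2 - 4))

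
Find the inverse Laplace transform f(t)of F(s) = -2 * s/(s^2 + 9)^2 -t * sin(3 * t)/3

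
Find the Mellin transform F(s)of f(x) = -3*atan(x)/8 3*pi*sec(pi*s/2)/(16*s)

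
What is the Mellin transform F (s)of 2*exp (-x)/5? 2*gamma (s)/5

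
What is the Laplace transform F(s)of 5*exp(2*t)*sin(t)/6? 5/(6*((s - 2)^2 + 1))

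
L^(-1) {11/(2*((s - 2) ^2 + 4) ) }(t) 11*exp(2*t)*sin(2*t) /4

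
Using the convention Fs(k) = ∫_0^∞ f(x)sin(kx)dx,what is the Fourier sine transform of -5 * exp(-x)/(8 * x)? -5 * atan(k)/8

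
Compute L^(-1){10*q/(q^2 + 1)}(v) 10*cos(v)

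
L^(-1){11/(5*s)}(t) 11/5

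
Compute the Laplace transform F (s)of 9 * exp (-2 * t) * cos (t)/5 9 * (s + 2)/ (5 * ( (s + 2)^2 + 1))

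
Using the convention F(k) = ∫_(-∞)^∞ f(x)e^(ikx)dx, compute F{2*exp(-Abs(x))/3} 4/(3*(k^2 + 1))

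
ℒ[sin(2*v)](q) 2/(q^2+4)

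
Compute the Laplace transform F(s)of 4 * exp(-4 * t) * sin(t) 4/((s + 4)^2 + 1)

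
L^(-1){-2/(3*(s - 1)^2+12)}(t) -exp(t)*sin(2*t)/3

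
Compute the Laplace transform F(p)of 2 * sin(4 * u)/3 8/(3 * (p^2 + 16))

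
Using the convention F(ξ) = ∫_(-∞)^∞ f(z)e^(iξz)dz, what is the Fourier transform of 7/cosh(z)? 7 * pi/cosh(pi * ξ/2)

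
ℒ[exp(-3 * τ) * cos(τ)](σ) (σ + 3)/((σ + 3)^2 + 1)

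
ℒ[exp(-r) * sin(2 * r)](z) 2/((z + 1)^2 + 4)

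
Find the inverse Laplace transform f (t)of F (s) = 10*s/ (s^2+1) 10*cos (t)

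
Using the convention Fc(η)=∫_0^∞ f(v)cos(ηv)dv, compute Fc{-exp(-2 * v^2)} -sqrt(2) * sqrt(pi) * exp(-η^2/8)/4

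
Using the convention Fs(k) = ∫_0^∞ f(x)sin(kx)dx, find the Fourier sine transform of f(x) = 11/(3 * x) 11 * pi/6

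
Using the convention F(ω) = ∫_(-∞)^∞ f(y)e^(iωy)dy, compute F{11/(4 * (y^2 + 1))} 11 * pi * exp(-Abs(ω))/4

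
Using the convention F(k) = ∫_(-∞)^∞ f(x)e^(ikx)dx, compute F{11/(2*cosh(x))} 11*pi/(2*cosh(pi*k/2))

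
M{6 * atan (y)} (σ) -3 * pi * sec (pi * σ/2)/σ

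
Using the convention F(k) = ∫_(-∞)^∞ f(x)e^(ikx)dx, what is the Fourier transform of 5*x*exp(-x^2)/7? 5*I*sqrt(pi)*k*exp(-k^2/4)/14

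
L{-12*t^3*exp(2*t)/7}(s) -72/(7*(s - 2)^4)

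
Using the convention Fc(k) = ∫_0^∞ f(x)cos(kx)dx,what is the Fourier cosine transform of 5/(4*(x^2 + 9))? 5*pi*exp(-3*k)/24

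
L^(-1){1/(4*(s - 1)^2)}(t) t*exp(t)/4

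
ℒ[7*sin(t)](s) 7/(s^2 + 1)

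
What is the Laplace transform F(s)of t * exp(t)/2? 1/(2 * (s - 1)^2)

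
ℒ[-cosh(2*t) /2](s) -s/(2*s^2 - 8) 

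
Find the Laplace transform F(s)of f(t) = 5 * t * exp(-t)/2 5/(2 * (s+1)^2)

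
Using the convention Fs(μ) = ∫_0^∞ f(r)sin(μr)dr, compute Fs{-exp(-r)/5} -μ/(5*μ^2 + 5)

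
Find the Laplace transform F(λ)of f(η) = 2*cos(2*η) 2*λ/(λ^2 + 4)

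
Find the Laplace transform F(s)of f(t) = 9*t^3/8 27/(4*s^4)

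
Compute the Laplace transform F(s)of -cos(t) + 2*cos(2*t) 2*s/(s^2 + 4)- s/(s^2 + 1)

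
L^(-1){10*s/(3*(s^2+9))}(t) 10*cos(3*t)/3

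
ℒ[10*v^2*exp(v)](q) 20/(q - 1) ^3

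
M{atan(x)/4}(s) -pi * sec(pi * s/2)/(8 * s)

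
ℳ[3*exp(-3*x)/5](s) 3^(1 - s)*gamma(s)/5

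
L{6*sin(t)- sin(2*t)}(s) 6/(s^2+1) - 2/(s^2+4)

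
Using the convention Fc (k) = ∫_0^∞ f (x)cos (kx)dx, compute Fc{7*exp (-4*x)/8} 7/ (2*(k^2 + 16))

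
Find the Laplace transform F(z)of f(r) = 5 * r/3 5/(3 * z^2)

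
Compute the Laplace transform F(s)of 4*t 4/s^2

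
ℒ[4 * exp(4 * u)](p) 4/(p - 4)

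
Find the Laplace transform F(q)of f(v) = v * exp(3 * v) (q - 3)^(-2)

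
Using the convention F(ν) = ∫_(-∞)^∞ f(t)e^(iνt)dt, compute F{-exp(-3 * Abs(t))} -6/(ν^2 + 9)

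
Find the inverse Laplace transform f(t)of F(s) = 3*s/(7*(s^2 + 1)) 3*cos(t)/7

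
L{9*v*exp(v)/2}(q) 9/(2*(q - 1)^2)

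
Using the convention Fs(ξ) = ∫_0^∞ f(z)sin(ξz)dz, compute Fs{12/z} 6*pi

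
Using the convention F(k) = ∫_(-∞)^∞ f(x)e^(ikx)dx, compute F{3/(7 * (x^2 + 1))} 3 * pi * exp(-Abs(k))/7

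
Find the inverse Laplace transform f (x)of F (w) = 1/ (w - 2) exp (2 * x)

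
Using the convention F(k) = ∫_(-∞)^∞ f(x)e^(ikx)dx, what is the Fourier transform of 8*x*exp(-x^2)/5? 4*I*sqrt(pi)*k*exp(-k^2/4)/5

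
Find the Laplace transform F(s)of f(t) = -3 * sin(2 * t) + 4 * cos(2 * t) 4 * s/(s^2 + 4) - 6/(s^2 + 4)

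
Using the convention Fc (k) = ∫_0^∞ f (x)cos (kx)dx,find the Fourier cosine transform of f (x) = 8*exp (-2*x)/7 16/ (7*(k^2 + 4))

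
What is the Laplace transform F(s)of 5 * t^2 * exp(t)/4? 5/(2 * (s - 1)^3)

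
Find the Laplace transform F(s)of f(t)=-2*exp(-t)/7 -2/(7*s + 7)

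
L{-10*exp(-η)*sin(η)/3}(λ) -10/(3*(λ + 1)^2 + 3)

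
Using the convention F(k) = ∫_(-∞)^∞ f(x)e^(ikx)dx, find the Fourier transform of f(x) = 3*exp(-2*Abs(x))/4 3/(k^2 + 4)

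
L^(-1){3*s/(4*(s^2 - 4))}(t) 3*cosh(2*t)/4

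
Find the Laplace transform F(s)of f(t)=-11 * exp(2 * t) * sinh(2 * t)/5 -22/(5 * s * (s - 4))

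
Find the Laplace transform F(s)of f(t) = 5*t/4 5/(4*s^2)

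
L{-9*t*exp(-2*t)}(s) -9/(s+2)^2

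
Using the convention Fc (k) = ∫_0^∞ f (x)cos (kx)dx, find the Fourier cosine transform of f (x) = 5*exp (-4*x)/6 10/ (3*(k^2 + 16))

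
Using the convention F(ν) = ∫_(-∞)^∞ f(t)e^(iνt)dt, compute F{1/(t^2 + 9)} pi*exp(-3*Abs(ν))/3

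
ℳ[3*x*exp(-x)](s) 3*gamma(s + 1)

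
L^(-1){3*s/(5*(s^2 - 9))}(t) 3*cosh(3*t)/5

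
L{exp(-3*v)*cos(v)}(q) (q + 3)/((q + 3)^2 + 1)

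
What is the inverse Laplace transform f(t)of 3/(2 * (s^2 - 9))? sinh(3 * t)/2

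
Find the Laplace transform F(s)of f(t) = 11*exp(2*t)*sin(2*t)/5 22/(5*((s - 2)^2 + 4))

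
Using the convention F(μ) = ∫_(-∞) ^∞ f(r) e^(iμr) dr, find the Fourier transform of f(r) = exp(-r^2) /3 sqrt(pi) * exp(-μ^2/4) /3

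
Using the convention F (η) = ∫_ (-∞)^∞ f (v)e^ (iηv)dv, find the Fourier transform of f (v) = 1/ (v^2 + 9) pi*exp (-3*Abs (η))/3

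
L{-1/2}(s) -1/(2*s)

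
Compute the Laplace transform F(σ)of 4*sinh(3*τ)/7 12/(7*(σ^2 - 9))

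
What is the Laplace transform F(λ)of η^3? 6/λ^4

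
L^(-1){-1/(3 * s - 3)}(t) -exp(t)/3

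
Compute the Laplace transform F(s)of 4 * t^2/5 8/(5 * s^3)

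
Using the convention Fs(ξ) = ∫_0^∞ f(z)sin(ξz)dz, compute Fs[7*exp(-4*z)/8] 7*ξ/(8*(ξ^2 + 16))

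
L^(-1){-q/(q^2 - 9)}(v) -cosh(3*v)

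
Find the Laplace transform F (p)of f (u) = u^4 24/p^5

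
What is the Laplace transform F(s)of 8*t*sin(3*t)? 48*s/(s^2 + 9)^2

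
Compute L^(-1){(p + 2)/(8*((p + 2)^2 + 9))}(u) exp(-2*u)*cos(3*u)/8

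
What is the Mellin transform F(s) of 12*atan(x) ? -6*pi*sec(pi*s/2) /s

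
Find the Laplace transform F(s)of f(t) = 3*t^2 6/s^3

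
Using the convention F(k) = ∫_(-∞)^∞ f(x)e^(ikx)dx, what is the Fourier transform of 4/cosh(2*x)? 2*pi/cosh(pi*k/4)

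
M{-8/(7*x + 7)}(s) -8*pi*csc(pi*s)/7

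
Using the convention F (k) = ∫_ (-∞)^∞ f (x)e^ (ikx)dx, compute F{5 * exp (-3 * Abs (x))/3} 10/ (k^2 + 9)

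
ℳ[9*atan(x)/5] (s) -9*pi*sec(pi*s/2)/(10*s)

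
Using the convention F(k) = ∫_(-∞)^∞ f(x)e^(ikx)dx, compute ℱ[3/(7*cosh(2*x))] 3*pi/(14*cosh(pi*k/4))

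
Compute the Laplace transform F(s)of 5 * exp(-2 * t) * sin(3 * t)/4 15/(4 * ((s + 2)^2 + 9))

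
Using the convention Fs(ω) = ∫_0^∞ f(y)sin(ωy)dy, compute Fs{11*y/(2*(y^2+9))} 11*pi*exp(-3*ω)/4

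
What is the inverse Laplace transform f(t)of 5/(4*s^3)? 5*t^2/8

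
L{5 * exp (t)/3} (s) 5/ (3 * (s - 1))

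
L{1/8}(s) 1/(8*s)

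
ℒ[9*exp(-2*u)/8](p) 9/(8*(p + 2))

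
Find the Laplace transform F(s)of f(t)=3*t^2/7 6/(7*s^3)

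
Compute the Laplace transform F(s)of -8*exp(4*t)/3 -8/(3*s - 12)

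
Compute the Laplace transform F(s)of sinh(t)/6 1/(6*(s^2 - 1))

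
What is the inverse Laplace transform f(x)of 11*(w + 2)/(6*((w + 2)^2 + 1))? 11*exp(-2*x)*cos(x)/6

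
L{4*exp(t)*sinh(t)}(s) 4/(s*(s - 2))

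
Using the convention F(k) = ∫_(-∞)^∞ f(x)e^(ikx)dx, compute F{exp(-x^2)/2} sqrt(pi) * exp(-k^2/4)/2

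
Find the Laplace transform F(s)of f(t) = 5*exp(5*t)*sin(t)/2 5/(2*((s - 5)^2 + 1))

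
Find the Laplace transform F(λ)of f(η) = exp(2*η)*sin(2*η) 2/((λ - 2)^2 + 4)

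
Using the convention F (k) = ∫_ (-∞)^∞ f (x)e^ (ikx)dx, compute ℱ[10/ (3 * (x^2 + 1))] 10 * pi * exp (-Abs (k))/3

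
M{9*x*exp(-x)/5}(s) 9*gamma(s + 1)/5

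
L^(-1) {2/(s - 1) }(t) 2*exp(t) 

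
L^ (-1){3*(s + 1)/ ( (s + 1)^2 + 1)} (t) 3*exp (-t)*cos (t)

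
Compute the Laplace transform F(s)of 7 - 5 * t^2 7/s - 10/s^3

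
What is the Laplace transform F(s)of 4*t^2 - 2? 8/s^3 - 2/s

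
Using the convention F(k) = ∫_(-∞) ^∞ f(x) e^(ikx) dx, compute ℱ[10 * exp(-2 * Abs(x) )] 40/(k^2+4) 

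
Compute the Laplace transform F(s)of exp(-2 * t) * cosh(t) (s+2)/((s+2)^2 - 1)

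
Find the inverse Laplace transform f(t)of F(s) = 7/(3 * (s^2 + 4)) 7 * sin(2 * t)/6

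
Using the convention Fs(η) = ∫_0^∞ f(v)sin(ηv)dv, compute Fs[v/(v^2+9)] pi*exp(-3*η)/2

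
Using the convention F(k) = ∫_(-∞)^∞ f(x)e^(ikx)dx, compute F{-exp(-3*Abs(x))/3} -2/(k^2 + 9)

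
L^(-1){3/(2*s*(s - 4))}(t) 3*exp(2*t)*sinh(2*t)/4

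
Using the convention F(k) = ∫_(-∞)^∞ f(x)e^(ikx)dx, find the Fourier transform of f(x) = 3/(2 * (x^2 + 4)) 3 * pi * exp(-2 * Abs(k))/4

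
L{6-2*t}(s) 6/s - 2/s^2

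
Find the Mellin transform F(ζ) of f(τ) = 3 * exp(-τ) 3 * gamma(ζ) 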